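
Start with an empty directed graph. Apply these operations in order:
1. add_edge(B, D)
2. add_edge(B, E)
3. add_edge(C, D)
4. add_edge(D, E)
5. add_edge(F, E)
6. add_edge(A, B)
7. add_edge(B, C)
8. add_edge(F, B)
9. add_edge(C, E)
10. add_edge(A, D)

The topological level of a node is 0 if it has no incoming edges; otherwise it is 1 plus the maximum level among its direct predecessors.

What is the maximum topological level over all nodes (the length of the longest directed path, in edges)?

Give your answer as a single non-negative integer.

Answer: 4

Derivation:
Op 1: add_edge(B, D). Edges now: 1
Op 2: add_edge(B, E). Edges now: 2
Op 3: add_edge(C, D). Edges now: 3
Op 4: add_edge(D, E). Edges now: 4
Op 5: add_edge(F, E). Edges now: 5
Op 6: add_edge(A, B). Edges now: 6
Op 7: add_edge(B, C). Edges now: 7
Op 8: add_edge(F, B). Edges now: 8
Op 9: add_edge(C, E). Edges now: 9
Op 10: add_edge(A, D). Edges now: 10
Compute levels (Kahn BFS):
  sources (in-degree 0): A, F
  process A: level=0
    A->B: in-degree(B)=1, level(B)>=1
    A->D: in-degree(D)=2, level(D)>=1
  process F: level=0
    F->B: in-degree(B)=0, level(B)=1, enqueue
    F->E: in-degree(E)=3, level(E)>=1
  process B: level=1
    B->C: in-degree(C)=0, level(C)=2, enqueue
    B->D: in-degree(D)=1, level(D)>=2
    B->E: in-degree(E)=2, level(E)>=2
  process C: level=2
    C->D: in-degree(D)=0, level(D)=3, enqueue
    C->E: in-degree(E)=1, level(E)>=3
  process D: level=3
    D->E: in-degree(E)=0, level(E)=4, enqueue
  process E: level=4
All levels: A:0, B:1, C:2, D:3, E:4, F:0
max level = 4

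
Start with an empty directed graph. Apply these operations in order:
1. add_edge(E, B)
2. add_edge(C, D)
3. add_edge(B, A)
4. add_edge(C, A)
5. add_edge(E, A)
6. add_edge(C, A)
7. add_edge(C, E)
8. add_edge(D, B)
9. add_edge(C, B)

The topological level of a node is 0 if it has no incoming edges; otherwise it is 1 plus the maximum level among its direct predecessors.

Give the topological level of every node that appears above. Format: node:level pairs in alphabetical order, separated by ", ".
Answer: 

Op 1: add_edge(E, B). Edges now: 1
Op 2: add_edge(C, D). Edges now: 2
Op 3: add_edge(B, A). Edges now: 3
Op 4: add_edge(C, A). Edges now: 4
Op 5: add_edge(E, A). Edges now: 5
Op 6: add_edge(C, A) (duplicate, no change). Edges now: 5
Op 7: add_edge(C, E). Edges now: 6
Op 8: add_edge(D, B). Edges now: 7
Op 9: add_edge(C, B). Edges now: 8
Compute levels (Kahn BFS):
  sources (in-degree 0): C
  process C: level=0
    C->A: in-degree(A)=2, level(A)>=1
    C->B: in-degree(B)=2, level(B)>=1
    C->D: in-degree(D)=0, level(D)=1, enqueue
    C->E: in-degree(E)=0, level(E)=1, enqueue
  process D: level=1
    D->B: in-degree(B)=1, level(B)>=2
  process E: level=1
    E->A: in-degree(A)=1, level(A)>=2
    E->B: in-degree(B)=0, level(B)=2, enqueue
  process B: level=2
    B->A: in-degree(A)=0, level(A)=3, enqueue
  process A: level=3
All levels: A:3, B:2, C:0, D:1, E:1

Answer: A:3, B:2, C:0, D:1, E:1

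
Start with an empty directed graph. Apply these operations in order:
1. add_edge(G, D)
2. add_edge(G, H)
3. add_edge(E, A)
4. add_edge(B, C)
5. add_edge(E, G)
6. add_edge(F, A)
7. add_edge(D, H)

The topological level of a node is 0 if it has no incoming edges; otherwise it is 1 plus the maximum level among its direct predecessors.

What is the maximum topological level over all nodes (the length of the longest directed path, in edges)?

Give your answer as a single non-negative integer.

Op 1: add_edge(G, D). Edges now: 1
Op 2: add_edge(G, H). Edges now: 2
Op 3: add_edge(E, A). Edges now: 3
Op 4: add_edge(B, C). Edges now: 4
Op 5: add_edge(E, G). Edges now: 5
Op 6: add_edge(F, A). Edges now: 6
Op 7: add_edge(D, H). Edges now: 7
Compute levels (Kahn BFS):
  sources (in-degree 0): B, E, F
  process B: level=0
    B->C: in-degree(C)=0, level(C)=1, enqueue
  process E: level=0
    E->A: in-degree(A)=1, level(A)>=1
    E->G: in-degree(G)=0, level(G)=1, enqueue
  process F: level=0
    F->A: in-degree(A)=0, level(A)=1, enqueue
  process C: level=1
  process G: level=1
    G->D: in-degree(D)=0, level(D)=2, enqueue
    G->H: in-degree(H)=1, level(H)>=2
  process A: level=1
  process D: level=2
    D->H: in-degree(H)=0, level(H)=3, enqueue
  process H: level=3
All levels: A:1, B:0, C:1, D:2, E:0, F:0, G:1, H:3
max level = 3

Answer: 3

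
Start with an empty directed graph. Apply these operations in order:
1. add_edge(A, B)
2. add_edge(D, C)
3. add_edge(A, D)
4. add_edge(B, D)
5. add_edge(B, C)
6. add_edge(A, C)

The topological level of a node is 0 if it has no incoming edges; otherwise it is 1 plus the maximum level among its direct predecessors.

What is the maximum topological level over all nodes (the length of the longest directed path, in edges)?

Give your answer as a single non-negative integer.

Answer: 3

Derivation:
Op 1: add_edge(A, B). Edges now: 1
Op 2: add_edge(D, C). Edges now: 2
Op 3: add_edge(A, D). Edges now: 3
Op 4: add_edge(B, D). Edges now: 4
Op 5: add_edge(B, C). Edges now: 5
Op 6: add_edge(A, C). Edges now: 6
Compute levels (Kahn BFS):
  sources (in-degree 0): A
  process A: level=0
    A->B: in-degree(B)=0, level(B)=1, enqueue
    A->C: in-degree(C)=2, level(C)>=1
    A->D: in-degree(D)=1, level(D)>=1
  process B: level=1
    B->C: in-degree(C)=1, level(C)>=2
    B->D: in-degree(D)=0, level(D)=2, enqueue
  process D: level=2
    D->C: in-degree(C)=0, level(C)=3, enqueue
  process C: level=3
All levels: A:0, B:1, C:3, D:2
max level = 3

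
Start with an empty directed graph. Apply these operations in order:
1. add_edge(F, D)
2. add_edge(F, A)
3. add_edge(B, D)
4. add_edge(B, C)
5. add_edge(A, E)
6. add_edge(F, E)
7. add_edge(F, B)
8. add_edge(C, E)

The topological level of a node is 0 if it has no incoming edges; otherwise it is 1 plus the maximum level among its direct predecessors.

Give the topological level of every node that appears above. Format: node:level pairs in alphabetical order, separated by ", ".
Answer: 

Op 1: add_edge(F, D). Edges now: 1
Op 2: add_edge(F, A). Edges now: 2
Op 3: add_edge(B, D). Edges now: 3
Op 4: add_edge(B, C). Edges now: 4
Op 5: add_edge(A, E). Edges now: 5
Op 6: add_edge(F, E). Edges now: 6
Op 7: add_edge(F, B). Edges now: 7
Op 8: add_edge(C, E). Edges now: 8
Compute levels (Kahn BFS):
  sources (in-degree 0): F
  process F: level=0
    F->A: in-degree(A)=0, level(A)=1, enqueue
    F->B: in-degree(B)=0, level(B)=1, enqueue
    F->D: in-degree(D)=1, level(D)>=1
    F->E: in-degree(E)=2, level(E)>=1
  process A: level=1
    A->E: in-degree(E)=1, level(E)>=2
  process B: level=1
    B->C: in-degree(C)=0, level(C)=2, enqueue
    B->D: in-degree(D)=0, level(D)=2, enqueue
  process C: level=2
    C->E: in-degree(E)=0, level(E)=3, enqueue
  process D: level=2
  process E: level=3
All levels: A:1, B:1, C:2, D:2, E:3, F:0

Answer: A:1, B:1, C:2, D:2, E:3, F:0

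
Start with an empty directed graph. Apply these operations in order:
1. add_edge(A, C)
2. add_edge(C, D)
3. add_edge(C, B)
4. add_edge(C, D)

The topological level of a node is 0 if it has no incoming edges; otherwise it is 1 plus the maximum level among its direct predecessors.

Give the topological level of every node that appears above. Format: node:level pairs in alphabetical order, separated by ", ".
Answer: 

Op 1: add_edge(A, C). Edges now: 1
Op 2: add_edge(C, D). Edges now: 2
Op 3: add_edge(C, B). Edges now: 3
Op 4: add_edge(C, D) (duplicate, no change). Edges now: 3
Compute levels (Kahn BFS):
  sources (in-degree 0): A
  process A: level=0
    A->C: in-degree(C)=0, level(C)=1, enqueue
  process C: level=1
    C->B: in-degree(B)=0, level(B)=2, enqueue
    C->D: in-degree(D)=0, level(D)=2, enqueue
  process B: level=2
  process D: level=2
All levels: A:0, B:2, C:1, D:2

Answer: A:0, B:2, C:1, D:2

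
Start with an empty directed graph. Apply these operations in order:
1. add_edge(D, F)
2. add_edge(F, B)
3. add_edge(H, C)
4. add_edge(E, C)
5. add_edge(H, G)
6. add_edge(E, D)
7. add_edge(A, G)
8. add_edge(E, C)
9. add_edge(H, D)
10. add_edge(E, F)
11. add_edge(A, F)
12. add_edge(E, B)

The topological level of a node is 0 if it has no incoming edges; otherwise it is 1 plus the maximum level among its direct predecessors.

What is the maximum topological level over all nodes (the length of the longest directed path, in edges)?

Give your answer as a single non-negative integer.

Answer: 3

Derivation:
Op 1: add_edge(D, F). Edges now: 1
Op 2: add_edge(F, B). Edges now: 2
Op 3: add_edge(H, C). Edges now: 3
Op 4: add_edge(E, C). Edges now: 4
Op 5: add_edge(H, G). Edges now: 5
Op 6: add_edge(E, D). Edges now: 6
Op 7: add_edge(A, G). Edges now: 7
Op 8: add_edge(E, C) (duplicate, no change). Edges now: 7
Op 9: add_edge(H, D). Edges now: 8
Op 10: add_edge(E, F). Edges now: 9
Op 11: add_edge(A, F). Edges now: 10
Op 12: add_edge(E, B). Edges now: 11
Compute levels (Kahn BFS):
  sources (in-degree 0): A, E, H
  process A: level=0
    A->F: in-degree(F)=2, level(F)>=1
    A->G: in-degree(G)=1, level(G)>=1
  process E: level=0
    E->B: in-degree(B)=1, level(B)>=1
    E->C: in-degree(C)=1, level(C)>=1
    E->D: in-degree(D)=1, level(D)>=1
    E->F: in-degree(F)=1, level(F)>=1
  process H: level=0
    H->C: in-degree(C)=0, level(C)=1, enqueue
    H->D: in-degree(D)=0, level(D)=1, enqueue
    H->G: in-degree(G)=0, level(G)=1, enqueue
  process C: level=1
  process D: level=1
    D->F: in-degree(F)=0, level(F)=2, enqueue
  process G: level=1
  process F: level=2
    F->B: in-degree(B)=0, level(B)=3, enqueue
  process B: level=3
All levels: A:0, B:3, C:1, D:1, E:0, F:2, G:1, H:0
max level = 3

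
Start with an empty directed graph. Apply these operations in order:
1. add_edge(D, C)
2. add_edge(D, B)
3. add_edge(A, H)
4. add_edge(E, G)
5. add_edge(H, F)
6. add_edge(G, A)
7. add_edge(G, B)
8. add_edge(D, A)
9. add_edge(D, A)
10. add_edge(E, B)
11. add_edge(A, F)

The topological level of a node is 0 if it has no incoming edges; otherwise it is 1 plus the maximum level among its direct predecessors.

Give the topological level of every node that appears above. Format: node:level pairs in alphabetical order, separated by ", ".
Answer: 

Answer: A:2, B:2, C:1, D:0, E:0, F:4, G:1, H:3

Derivation:
Op 1: add_edge(D, C). Edges now: 1
Op 2: add_edge(D, B). Edges now: 2
Op 3: add_edge(A, H). Edges now: 3
Op 4: add_edge(E, G). Edges now: 4
Op 5: add_edge(H, F). Edges now: 5
Op 6: add_edge(G, A). Edges now: 6
Op 7: add_edge(G, B). Edges now: 7
Op 8: add_edge(D, A). Edges now: 8
Op 9: add_edge(D, A) (duplicate, no change). Edges now: 8
Op 10: add_edge(E, B). Edges now: 9
Op 11: add_edge(A, F). Edges now: 10
Compute levels (Kahn BFS):
  sources (in-degree 0): D, E
  process D: level=0
    D->A: in-degree(A)=1, level(A)>=1
    D->B: in-degree(B)=2, level(B)>=1
    D->C: in-degree(C)=0, level(C)=1, enqueue
  process E: level=0
    E->B: in-degree(B)=1, level(B)>=1
    E->G: in-degree(G)=0, level(G)=1, enqueue
  process C: level=1
  process G: level=1
    G->A: in-degree(A)=0, level(A)=2, enqueue
    G->B: in-degree(B)=0, level(B)=2, enqueue
  process A: level=2
    A->F: in-degree(F)=1, level(F)>=3
    A->H: in-degree(H)=0, level(H)=3, enqueue
  process B: level=2
  process H: level=3
    H->F: in-degree(F)=0, level(F)=4, enqueue
  process F: level=4
All levels: A:2, B:2, C:1, D:0, E:0, F:4, G:1, H:3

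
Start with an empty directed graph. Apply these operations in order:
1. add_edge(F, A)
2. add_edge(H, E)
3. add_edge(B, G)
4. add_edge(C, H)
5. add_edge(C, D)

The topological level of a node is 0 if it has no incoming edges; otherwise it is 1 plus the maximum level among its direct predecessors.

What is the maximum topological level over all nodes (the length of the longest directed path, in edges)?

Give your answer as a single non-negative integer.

Answer: 2

Derivation:
Op 1: add_edge(F, A). Edges now: 1
Op 2: add_edge(H, E). Edges now: 2
Op 3: add_edge(B, G). Edges now: 3
Op 4: add_edge(C, H). Edges now: 4
Op 5: add_edge(C, D). Edges now: 5
Compute levels (Kahn BFS):
  sources (in-degree 0): B, C, F
  process B: level=0
    B->G: in-degree(G)=0, level(G)=1, enqueue
  process C: level=0
    C->D: in-degree(D)=0, level(D)=1, enqueue
    C->H: in-degree(H)=0, level(H)=1, enqueue
  process F: level=0
    F->A: in-degree(A)=0, level(A)=1, enqueue
  process G: level=1
  process D: level=1
  process H: level=1
    H->E: in-degree(E)=0, level(E)=2, enqueue
  process A: level=1
  process E: level=2
All levels: A:1, B:0, C:0, D:1, E:2, F:0, G:1, H:1
max level = 2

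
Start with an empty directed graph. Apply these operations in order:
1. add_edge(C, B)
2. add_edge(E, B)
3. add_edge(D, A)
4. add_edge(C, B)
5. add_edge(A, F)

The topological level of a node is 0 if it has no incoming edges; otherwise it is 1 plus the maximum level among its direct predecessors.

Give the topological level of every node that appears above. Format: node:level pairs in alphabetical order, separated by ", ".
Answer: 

Op 1: add_edge(C, B). Edges now: 1
Op 2: add_edge(E, B). Edges now: 2
Op 3: add_edge(D, A). Edges now: 3
Op 4: add_edge(C, B) (duplicate, no change). Edges now: 3
Op 5: add_edge(A, F). Edges now: 4
Compute levels (Kahn BFS):
  sources (in-degree 0): C, D, E
  process C: level=0
    C->B: in-degree(B)=1, level(B)>=1
  process D: level=0
    D->A: in-degree(A)=0, level(A)=1, enqueue
  process E: level=0
    E->B: in-degree(B)=0, level(B)=1, enqueue
  process A: level=1
    A->F: in-degree(F)=0, level(F)=2, enqueue
  process B: level=1
  process F: level=2
All levels: A:1, B:1, C:0, D:0, E:0, F:2

Answer: A:1, B:1, C:0, D:0, E:0, F:2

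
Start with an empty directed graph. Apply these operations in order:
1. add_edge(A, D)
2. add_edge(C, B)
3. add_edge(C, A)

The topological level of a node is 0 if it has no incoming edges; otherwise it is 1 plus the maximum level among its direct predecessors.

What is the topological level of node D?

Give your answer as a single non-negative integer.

Answer: 2

Derivation:
Op 1: add_edge(A, D). Edges now: 1
Op 2: add_edge(C, B). Edges now: 2
Op 3: add_edge(C, A). Edges now: 3
Compute levels (Kahn BFS):
  sources (in-degree 0): C
  process C: level=0
    C->A: in-degree(A)=0, level(A)=1, enqueue
    C->B: in-degree(B)=0, level(B)=1, enqueue
  process A: level=1
    A->D: in-degree(D)=0, level(D)=2, enqueue
  process B: level=1
  process D: level=2
All levels: A:1, B:1, C:0, D:2
level(D) = 2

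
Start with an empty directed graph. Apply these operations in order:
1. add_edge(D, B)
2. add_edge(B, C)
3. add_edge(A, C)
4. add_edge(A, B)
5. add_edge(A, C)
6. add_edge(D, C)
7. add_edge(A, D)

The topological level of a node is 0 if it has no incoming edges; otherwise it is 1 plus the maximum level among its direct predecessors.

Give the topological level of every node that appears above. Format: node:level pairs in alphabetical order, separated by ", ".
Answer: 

Op 1: add_edge(D, B). Edges now: 1
Op 2: add_edge(B, C). Edges now: 2
Op 3: add_edge(A, C). Edges now: 3
Op 4: add_edge(A, B). Edges now: 4
Op 5: add_edge(A, C) (duplicate, no change). Edges now: 4
Op 6: add_edge(D, C). Edges now: 5
Op 7: add_edge(A, D). Edges now: 6
Compute levels (Kahn BFS):
  sources (in-degree 0): A
  process A: level=0
    A->B: in-degree(B)=1, level(B)>=1
    A->C: in-degree(C)=2, level(C)>=1
    A->D: in-degree(D)=0, level(D)=1, enqueue
  process D: level=1
    D->B: in-degree(B)=0, level(B)=2, enqueue
    D->C: in-degree(C)=1, level(C)>=2
  process B: level=2
    B->C: in-degree(C)=0, level(C)=3, enqueue
  process C: level=3
All levels: A:0, B:2, C:3, D:1

Answer: A:0, B:2, C:3, D:1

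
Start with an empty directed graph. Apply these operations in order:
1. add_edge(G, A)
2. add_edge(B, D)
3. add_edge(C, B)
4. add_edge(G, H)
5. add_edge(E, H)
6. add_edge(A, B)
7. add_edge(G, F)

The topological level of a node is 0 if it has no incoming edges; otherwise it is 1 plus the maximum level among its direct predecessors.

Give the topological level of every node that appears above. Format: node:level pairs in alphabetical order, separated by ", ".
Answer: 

Answer: A:1, B:2, C:0, D:3, E:0, F:1, G:0, H:1

Derivation:
Op 1: add_edge(G, A). Edges now: 1
Op 2: add_edge(B, D). Edges now: 2
Op 3: add_edge(C, B). Edges now: 3
Op 4: add_edge(G, H). Edges now: 4
Op 5: add_edge(E, H). Edges now: 5
Op 6: add_edge(A, B). Edges now: 6
Op 7: add_edge(G, F). Edges now: 7
Compute levels (Kahn BFS):
  sources (in-degree 0): C, E, G
  process C: level=0
    C->B: in-degree(B)=1, level(B)>=1
  process E: level=0
    E->H: in-degree(H)=1, level(H)>=1
  process G: level=0
    G->A: in-degree(A)=0, level(A)=1, enqueue
    G->F: in-degree(F)=0, level(F)=1, enqueue
    G->H: in-degree(H)=0, level(H)=1, enqueue
  process A: level=1
    A->B: in-degree(B)=0, level(B)=2, enqueue
  process F: level=1
  process H: level=1
  process B: level=2
    B->D: in-degree(D)=0, level(D)=3, enqueue
  process D: level=3
All levels: A:1, B:2, C:0, D:3, E:0, F:1, G:0, H:1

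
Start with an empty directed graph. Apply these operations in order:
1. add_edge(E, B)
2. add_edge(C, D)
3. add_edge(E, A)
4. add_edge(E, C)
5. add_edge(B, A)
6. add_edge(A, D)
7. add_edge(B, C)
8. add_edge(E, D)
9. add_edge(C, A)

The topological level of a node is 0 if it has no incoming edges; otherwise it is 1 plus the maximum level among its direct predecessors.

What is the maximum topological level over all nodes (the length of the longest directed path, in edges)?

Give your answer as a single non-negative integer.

Op 1: add_edge(E, B). Edges now: 1
Op 2: add_edge(C, D). Edges now: 2
Op 3: add_edge(E, A). Edges now: 3
Op 4: add_edge(E, C). Edges now: 4
Op 5: add_edge(B, A). Edges now: 5
Op 6: add_edge(A, D). Edges now: 6
Op 7: add_edge(B, C). Edges now: 7
Op 8: add_edge(E, D). Edges now: 8
Op 9: add_edge(C, A). Edges now: 9
Compute levels (Kahn BFS):
  sources (in-degree 0): E
  process E: level=0
    E->A: in-degree(A)=2, level(A)>=1
    E->B: in-degree(B)=0, level(B)=1, enqueue
    E->C: in-degree(C)=1, level(C)>=1
    E->D: in-degree(D)=2, level(D)>=1
  process B: level=1
    B->A: in-degree(A)=1, level(A)>=2
    B->C: in-degree(C)=0, level(C)=2, enqueue
  process C: level=2
    C->A: in-degree(A)=0, level(A)=3, enqueue
    C->D: in-degree(D)=1, level(D)>=3
  process A: level=3
    A->D: in-degree(D)=0, level(D)=4, enqueue
  process D: level=4
All levels: A:3, B:1, C:2, D:4, E:0
max level = 4

Answer: 4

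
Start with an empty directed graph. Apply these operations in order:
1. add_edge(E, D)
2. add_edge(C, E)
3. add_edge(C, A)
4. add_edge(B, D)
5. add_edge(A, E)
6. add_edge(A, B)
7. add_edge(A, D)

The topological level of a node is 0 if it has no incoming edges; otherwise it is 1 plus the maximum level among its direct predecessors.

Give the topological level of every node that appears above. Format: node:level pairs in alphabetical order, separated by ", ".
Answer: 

Op 1: add_edge(E, D). Edges now: 1
Op 2: add_edge(C, E). Edges now: 2
Op 3: add_edge(C, A). Edges now: 3
Op 4: add_edge(B, D). Edges now: 4
Op 5: add_edge(A, E). Edges now: 5
Op 6: add_edge(A, B). Edges now: 6
Op 7: add_edge(A, D). Edges now: 7
Compute levels (Kahn BFS):
  sources (in-degree 0): C
  process C: level=0
    C->A: in-degree(A)=0, level(A)=1, enqueue
    C->E: in-degree(E)=1, level(E)>=1
  process A: level=1
    A->B: in-degree(B)=0, level(B)=2, enqueue
    A->D: in-degree(D)=2, level(D)>=2
    A->E: in-degree(E)=0, level(E)=2, enqueue
  process B: level=2
    B->D: in-degree(D)=1, level(D)>=3
  process E: level=2
    E->D: in-degree(D)=0, level(D)=3, enqueue
  process D: level=3
All levels: A:1, B:2, C:0, D:3, E:2

Answer: A:1, B:2, C:0, D:3, E:2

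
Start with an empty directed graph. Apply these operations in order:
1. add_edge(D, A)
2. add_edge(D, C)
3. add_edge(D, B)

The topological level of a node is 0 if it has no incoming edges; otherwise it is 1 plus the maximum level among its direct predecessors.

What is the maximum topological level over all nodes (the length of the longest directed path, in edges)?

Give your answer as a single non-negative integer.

Answer: 1

Derivation:
Op 1: add_edge(D, A). Edges now: 1
Op 2: add_edge(D, C). Edges now: 2
Op 3: add_edge(D, B). Edges now: 3
Compute levels (Kahn BFS):
  sources (in-degree 0): D
  process D: level=0
    D->A: in-degree(A)=0, level(A)=1, enqueue
    D->B: in-degree(B)=0, level(B)=1, enqueue
    D->C: in-degree(C)=0, level(C)=1, enqueue
  process A: level=1
  process B: level=1
  process C: level=1
All levels: A:1, B:1, C:1, D:0
max level = 1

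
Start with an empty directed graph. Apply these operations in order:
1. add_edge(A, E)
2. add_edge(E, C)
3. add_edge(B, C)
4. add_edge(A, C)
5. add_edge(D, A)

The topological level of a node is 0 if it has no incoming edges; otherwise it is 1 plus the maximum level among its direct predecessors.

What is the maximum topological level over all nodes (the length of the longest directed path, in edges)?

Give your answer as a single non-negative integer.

Op 1: add_edge(A, E). Edges now: 1
Op 2: add_edge(E, C). Edges now: 2
Op 3: add_edge(B, C). Edges now: 3
Op 4: add_edge(A, C). Edges now: 4
Op 5: add_edge(D, A). Edges now: 5
Compute levels (Kahn BFS):
  sources (in-degree 0): B, D
  process B: level=0
    B->C: in-degree(C)=2, level(C)>=1
  process D: level=0
    D->A: in-degree(A)=0, level(A)=1, enqueue
  process A: level=1
    A->C: in-degree(C)=1, level(C)>=2
    A->E: in-degree(E)=0, level(E)=2, enqueue
  process E: level=2
    E->C: in-degree(C)=0, level(C)=3, enqueue
  process C: level=3
All levels: A:1, B:0, C:3, D:0, E:2
max level = 3

Answer: 3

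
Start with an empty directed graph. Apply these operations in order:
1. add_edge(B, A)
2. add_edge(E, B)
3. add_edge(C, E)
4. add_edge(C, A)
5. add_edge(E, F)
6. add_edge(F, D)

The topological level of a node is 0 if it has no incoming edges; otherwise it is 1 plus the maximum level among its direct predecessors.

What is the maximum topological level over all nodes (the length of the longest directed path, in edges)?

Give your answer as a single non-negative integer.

Op 1: add_edge(B, A). Edges now: 1
Op 2: add_edge(E, B). Edges now: 2
Op 3: add_edge(C, E). Edges now: 3
Op 4: add_edge(C, A). Edges now: 4
Op 5: add_edge(E, F). Edges now: 5
Op 6: add_edge(F, D). Edges now: 6
Compute levels (Kahn BFS):
  sources (in-degree 0): C
  process C: level=0
    C->A: in-degree(A)=1, level(A)>=1
    C->E: in-degree(E)=0, level(E)=1, enqueue
  process E: level=1
    E->B: in-degree(B)=0, level(B)=2, enqueue
    E->F: in-degree(F)=0, level(F)=2, enqueue
  process B: level=2
    B->A: in-degree(A)=0, level(A)=3, enqueue
  process F: level=2
    F->D: in-degree(D)=0, level(D)=3, enqueue
  process A: level=3
  process D: level=3
All levels: A:3, B:2, C:0, D:3, E:1, F:2
max level = 3

Answer: 3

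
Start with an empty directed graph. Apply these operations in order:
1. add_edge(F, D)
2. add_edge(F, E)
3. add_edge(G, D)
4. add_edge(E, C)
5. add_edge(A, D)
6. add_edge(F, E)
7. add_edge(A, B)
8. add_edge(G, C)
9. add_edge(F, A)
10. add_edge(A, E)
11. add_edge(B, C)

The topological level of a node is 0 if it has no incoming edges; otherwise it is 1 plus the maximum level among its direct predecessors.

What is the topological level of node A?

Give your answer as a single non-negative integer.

Answer: 1

Derivation:
Op 1: add_edge(F, D). Edges now: 1
Op 2: add_edge(F, E). Edges now: 2
Op 3: add_edge(G, D). Edges now: 3
Op 4: add_edge(E, C). Edges now: 4
Op 5: add_edge(A, D). Edges now: 5
Op 6: add_edge(F, E) (duplicate, no change). Edges now: 5
Op 7: add_edge(A, B). Edges now: 6
Op 8: add_edge(G, C). Edges now: 7
Op 9: add_edge(F, A). Edges now: 8
Op 10: add_edge(A, E). Edges now: 9
Op 11: add_edge(B, C). Edges now: 10
Compute levels (Kahn BFS):
  sources (in-degree 0): F, G
  process F: level=0
    F->A: in-degree(A)=0, level(A)=1, enqueue
    F->D: in-degree(D)=2, level(D)>=1
    F->E: in-degree(E)=1, level(E)>=1
  process G: level=0
    G->C: in-degree(C)=2, level(C)>=1
    G->D: in-degree(D)=1, level(D)>=1
  process A: level=1
    A->B: in-degree(B)=0, level(B)=2, enqueue
    A->D: in-degree(D)=0, level(D)=2, enqueue
    A->E: in-degree(E)=0, level(E)=2, enqueue
  process B: level=2
    B->C: in-degree(C)=1, level(C)>=3
  process D: level=2
  process E: level=2
    E->C: in-degree(C)=0, level(C)=3, enqueue
  process C: level=3
All levels: A:1, B:2, C:3, D:2, E:2, F:0, G:0
level(A) = 1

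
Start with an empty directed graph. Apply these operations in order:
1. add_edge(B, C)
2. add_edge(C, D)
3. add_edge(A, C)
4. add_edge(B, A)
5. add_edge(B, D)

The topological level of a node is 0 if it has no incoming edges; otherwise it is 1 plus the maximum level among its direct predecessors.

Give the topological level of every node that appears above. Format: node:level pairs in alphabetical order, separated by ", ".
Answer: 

Op 1: add_edge(B, C). Edges now: 1
Op 2: add_edge(C, D). Edges now: 2
Op 3: add_edge(A, C). Edges now: 3
Op 4: add_edge(B, A). Edges now: 4
Op 5: add_edge(B, D). Edges now: 5
Compute levels (Kahn BFS):
  sources (in-degree 0): B
  process B: level=0
    B->A: in-degree(A)=0, level(A)=1, enqueue
    B->C: in-degree(C)=1, level(C)>=1
    B->D: in-degree(D)=1, level(D)>=1
  process A: level=1
    A->C: in-degree(C)=0, level(C)=2, enqueue
  process C: level=2
    C->D: in-degree(D)=0, level(D)=3, enqueue
  process D: level=3
All levels: A:1, B:0, C:2, D:3

Answer: A:1, B:0, C:2, D:3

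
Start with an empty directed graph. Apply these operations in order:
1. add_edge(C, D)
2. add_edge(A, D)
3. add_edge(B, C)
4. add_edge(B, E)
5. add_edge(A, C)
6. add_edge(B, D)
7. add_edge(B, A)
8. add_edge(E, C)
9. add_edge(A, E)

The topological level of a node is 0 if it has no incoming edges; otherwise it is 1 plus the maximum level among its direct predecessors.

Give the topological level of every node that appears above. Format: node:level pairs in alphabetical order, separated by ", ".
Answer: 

Op 1: add_edge(C, D). Edges now: 1
Op 2: add_edge(A, D). Edges now: 2
Op 3: add_edge(B, C). Edges now: 3
Op 4: add_edge(B, E). Edges now: 4
Op 5: add_edge(A, C). Edges now: 5
Op 6: add_edge(B, D). Edges now: 6
Op 7: add_edge(B, A). Edges now: 7
Op 8: add_edge(E, C). Edges now: 8
Op 9: add_edge(A, E). Edges now: 9
Compute levels (Kahn BFS):
  sources (in-degree 0): B
  process B: level=0
    B->A: in-degree(A)=0, level(A)=1, enqueue
    B->C: in-degree(C)=2, level(C)>=1
    B->D: in-degree(D)=2, level(D)>=1
    B->E: in-degree(E)=1, level(E)>=1
  process A: level=1
    A->C: in-degree(C)=1, level(C)>=2
    A->D: in-degree(D)=1, level(D)>=2
    A->E: in-degree(E)=0, level(E)=2, enqueue
  process E: level=2
    E->C: in-degree(C)=0, level(C)=3, enqueue
  process C: level=3
    C->D: in-degree(D)=0, level(D)=4, enqueue
  process D: level=4
All levels: A:1, B:0, C:3, D:4, E:2

Answer: A:1, B:0, C:3, D:4, E:2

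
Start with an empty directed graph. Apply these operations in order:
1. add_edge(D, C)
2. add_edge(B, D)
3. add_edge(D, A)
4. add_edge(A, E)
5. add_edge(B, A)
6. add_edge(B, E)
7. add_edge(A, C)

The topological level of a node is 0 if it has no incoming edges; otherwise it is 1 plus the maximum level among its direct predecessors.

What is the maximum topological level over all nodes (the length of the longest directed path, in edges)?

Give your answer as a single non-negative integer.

Answer: 3

Derivation:
Op 1: add_edge(D, C). Edges now: 1
Op 2: add_edge(B, D). Edges now: 2
Op 3: add_edge(D, A). Edges now: 3
Op 4: add_edge(A, E). Edges now: 4
Op 5: add_edge(B, A). Edges now: 5
Op 6: add_edge(B, E). Edges now: 6
Op 7: add_edge(A, C). Edges now: 7
Compute levels (Kahn BFS):
  sources (in-degree 0): B
  process B: level=0
    B->A: in-degree(A)=1, level(A)>=1
    B->D: in-degree(D)=0, level(D)=1, enqueue
    B->E: in-degree(E)=1, level(E)>=1
  process D: level=1
    D->A: in-degree(A)=0, level(A)=2, enqueue
    D->C: in-degree(C)=1, level(C)>=2
  process A: level=2
    A->C: in-degree(C)=0, level(C)=3, enqueue
    A->E: in-degree(E)=0, level(E)=3, enqueue
  process C: level=3
  process E: level=3
All levels: A:2, B:0, C:3, D:1, E:3
max level = 3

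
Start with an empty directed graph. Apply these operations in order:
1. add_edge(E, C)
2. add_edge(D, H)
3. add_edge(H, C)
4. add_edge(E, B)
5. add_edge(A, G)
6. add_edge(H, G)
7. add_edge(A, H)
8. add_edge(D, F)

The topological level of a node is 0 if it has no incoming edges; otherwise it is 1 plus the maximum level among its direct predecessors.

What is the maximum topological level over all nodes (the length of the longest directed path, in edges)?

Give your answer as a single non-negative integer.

Answer: 2

Derivation:
Op 1: add_edge(E, C). Edges now: 1
Op 2: add_edge(D, H). Edges now: 2
Op 3: add_edge(H, C). Edges now: 3
Op 4: add_edge(E, B). Edges now: 4
Op 5: add_edge(A, G). Edges now: 5
Op 6: add_edge(H, G). Edges now: 6
Op 7: add_edge(A, H). Edges now: 7
Op 8: add_edge(D, F). Edges now: 8
Compute levels (Kahn BFS):
  sources (in-degree 0): A, D, E
  process A: level=0
    A->G: in-degree(G)=1, level(G)>=1
    A->H: in-degree(H)=1, level(H)>=1
  process D: level=0
    D->F: in-degree(F)=0, level(F)=1, enqueue
    D->H: in-degree(H)=0, level(H)=1, enqueue
  process E: level=0
    E->B: in-degree(B)=0, level(B)=1, enqueue
    E->C: in-degree(C)=1, level(C)>=1
  process F: level=1
  process H: level=1
    H->C: in-degree(C)=0, level(C)=2, enqueue
    H->G: in-degree(G)=0, level(G)=2, enqueue
  process B: level=1
  process C: level=2
  process G: level=2
All levels: A:0, B:1, C:2, D:0, E:0, F:1, G:2, H:1
max level = 2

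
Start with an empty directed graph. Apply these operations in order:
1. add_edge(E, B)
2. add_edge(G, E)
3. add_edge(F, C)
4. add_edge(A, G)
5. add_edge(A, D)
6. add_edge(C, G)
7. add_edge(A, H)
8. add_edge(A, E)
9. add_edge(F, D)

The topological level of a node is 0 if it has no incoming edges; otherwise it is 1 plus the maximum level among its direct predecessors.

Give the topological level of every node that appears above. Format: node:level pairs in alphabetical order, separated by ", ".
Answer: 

Answer: A:0, B:4, C:1, D:1, E:3, F:0, G:2, H:1

Derivation:
Op 1: add_edge(E, B). Edges now: 1
Op 2: add_edge(G, E). Edges now: 2
Op 3: add_edge(F, C). Edges now: 3
Op 4: add_edge(A, G). Edges now: 4
Op 5: add_edge(A, D). Edges now: 5
Op 6: add_edge(C, G). Edges now: 6
Op 7: add_edge(A, H). Edges now: 7
Op 8: add_edge(A, E). Edges now: 8
Op 9: add_edge(F, D). Edges now: 9
Compute levels (Kahn BFS):
  sources (in-degree 0): A, F
  process A: level=0
    A->D: in-degree(D)=1, level(D)>=1
    A->E: in-degree(E)=1, level(E)>=1
    A->G: in-degree(G)=1, level(G)>=1
    A->H: in-degree(H)=0, level(H)=1, enqueue
  process F: level=0
    F->C: in-degree(C)=0, level(C)=1, enqueue
    F->D: in-degree(D)=0, level(D)=1, enqueue
  process H: level=1
  process C: level=1
    C->G: in-degree(G)=0, level(G)=2, enqueue
  process D: level=1
  process G: level=2
    G->E: in-degree(E)=0, level(E)=3, enqueue
  process E: level=3
    E->B: in-degree(B)=0, level(B)=4, enqueue
  process B: level=4
All levels: A:0, B:4, C:1, D:1, E:3, F:0, G:2, H:1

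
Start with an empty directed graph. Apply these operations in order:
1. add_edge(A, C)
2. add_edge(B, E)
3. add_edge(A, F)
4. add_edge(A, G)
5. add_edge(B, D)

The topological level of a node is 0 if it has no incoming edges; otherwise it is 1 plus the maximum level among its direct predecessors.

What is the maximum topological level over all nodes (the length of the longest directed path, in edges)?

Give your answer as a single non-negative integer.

Op 1: add_edge(A, C). Edges now: 1
Op 2: add_edge(B, E). Edges now: 2
Op 3: add_edge(A, F). Edges now: 3
Op 4: add_edge(A, G). Edges now: 4
Op 5: add_edge(B, D). Edges now: 5
Compute levels (Kahn BFS):
  sources (in-degree 0): A, B
  process A: level=0
    A->C: in-degree(C)=0, level(C)=1, enqueue
    A->F: in-degree(F)=0, level(F)=1, enqueue
    A->G: in-degree(G)=0, level(G)=1, enqueue
  process B: level=0
    B->D: in-degree(D)=0, level(D)=1, enqueue
    B->E: in-degree(E)=0, level(E)=1, enqueue
  process C: level=1
  process F: level=1
  process G: level=1
  process D: level=1
  process E: level=1
All levels: A:0, B:0, C:1, D:1, E:1, F:1, G:1
max level = 1

Answer: 1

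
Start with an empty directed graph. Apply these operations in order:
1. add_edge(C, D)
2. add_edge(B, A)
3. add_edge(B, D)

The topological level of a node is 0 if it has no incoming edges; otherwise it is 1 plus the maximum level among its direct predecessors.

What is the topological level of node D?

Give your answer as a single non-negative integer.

Answer: 1

Derivation:
Op 1: add_edge(C, D). Edges now: 1
Op 2: add_edge(B, A). Edges now: 2
Op 3: add_edge(B, D). Edges now: 3
Compute levels (Kahn BFS):
  sources (in-degree 0): B, C
  process B: level=0
    B->A: in-degree(A)=0, level(A)=1, enqueue
    B->D: in-degree(D)=1, level(D)>=1
  process C: level=0
    C->D: in-degree(D)=0, level(D)=1, enqueue
  process A: level=1
  process D: level=1
All levels: A:1, B:0, C:0, D:1
level(D) = 1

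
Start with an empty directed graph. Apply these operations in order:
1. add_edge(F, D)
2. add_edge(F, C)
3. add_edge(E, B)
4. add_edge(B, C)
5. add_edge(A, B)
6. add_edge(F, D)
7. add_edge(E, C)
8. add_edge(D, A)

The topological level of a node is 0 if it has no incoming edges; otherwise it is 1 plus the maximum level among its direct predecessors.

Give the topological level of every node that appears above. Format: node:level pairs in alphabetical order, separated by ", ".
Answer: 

Answer: A:2, B:3, C:4, D:1, E:0, F:0

Derivation:
Op 1: add_edge(F, D). Edges now: 1
Op 2: add_edge(F, C). Edges now: 2
Op 3: add_edge(E, B). Edges now: 3
Op 4: add_edge(B, C). Edges now: 4
Op 5: add_edge(A, B). Edges now: 5
Op 6: add_edge(F, D) (duplicate, no change). Edges now: 5
Op 7: add_edge(E, C). Edges now: 6
Op 8: add_edge(D, A). Edges now: 7
Compute levels (Kahn BFS):
  sources (in-degree 0): E, F
  process E: level=0
    E->B: in-degree(B)=1, level(B)>=1
    E->C: in-degree(C)=2, level(C)>=1
  process F: level=0
    F->C: in-degree(C)=1, level(C)>=1
    F->D: in-degree(D)=0, level(D)=1, enqueue
  process D: level=1
    D->A: in-degree(A)=0, level(A)=2, enqueue
  process A: level=2
    A->B: in-degree(B)=0, level(B)=3, enqueue
  process B: level=3
    B->C: in-degree(C)=0, level(C)=4, enqueue
  process C: level=4
All levels: A:2, B:3, C:4, D:1, E:0, F:0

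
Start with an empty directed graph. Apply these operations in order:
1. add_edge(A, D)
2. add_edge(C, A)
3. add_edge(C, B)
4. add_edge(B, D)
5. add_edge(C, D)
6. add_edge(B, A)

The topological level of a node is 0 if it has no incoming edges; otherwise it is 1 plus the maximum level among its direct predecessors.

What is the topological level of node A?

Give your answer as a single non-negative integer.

Op 1: add_edge(A, D). Edges now: 1
Op 2: add_edge(C, A). Edges now: 2
Op 3: add_edge(C, B). Edges now: 3
Op 4: add_edge(B, D). Edges now: 4
Op 5: add_edge(C, D). Edges now: 5
Op 6: add_edge(B, A). Edges now: 6
Compute levels (Kahn BFS):
  sources (in-degree 0): C
  process C: level=0
    C->A: in-degree(A)=1, level(A)>=1
    C->B: in-degree(B)=0, level(B)=1, enqueue
    C->D: in-degree(D)=2, level(D)>=1
  process B: level=1
    B->A: in-degree(A)=0, level(A)=2, enqueue
    B->D: in-degree(D)=1, level(D)>=2
  process A: level=2
    A->D: in-degree(D)=0, level(D)=3, enqueue
  process D: level=3
All levels: A:2, B:1, C:0, D:3
level(A) = 2

Answer: 2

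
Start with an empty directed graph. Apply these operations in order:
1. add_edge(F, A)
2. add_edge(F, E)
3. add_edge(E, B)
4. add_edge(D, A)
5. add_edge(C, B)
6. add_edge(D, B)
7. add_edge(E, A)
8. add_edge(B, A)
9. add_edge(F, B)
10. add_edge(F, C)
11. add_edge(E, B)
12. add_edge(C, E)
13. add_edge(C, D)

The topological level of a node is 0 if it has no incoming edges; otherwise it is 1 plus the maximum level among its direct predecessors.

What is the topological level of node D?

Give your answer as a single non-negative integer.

Op 1: add_edge(F, A). Edges now: 1
Op 2: add_edge(F, E). Edges now: 2
Op 3: add_edge(E, B). Edges now: 3
Op 4: add_edge(D, A). Edges now: 4
Op 5: add_edge(C, B). Edges now: 5
Op 6: add_edge(D, B). Edges now: 6
Op 7: add_edge(E, A). Edges now: 7
Op 8: add_edge(B, A). Edges now: 8
Op 9: add_edge(F, B). Edges now: 9
Op 10: add_edge(F, C). Edges now: 10
Op 11: add_edge(E, B) (duplicate, no change). Edges now: 10
Op 12: add_edge(C, E). Edges now: 11
Op 13: add_edge(C, D). Edges now: 12
Compute levels (Kahn BFS):
  sources (in-degree 0): F
  process F: level=0
    F->A: in-degree(A)=3, level(A)>=1
    F->B: in-degree(B)=3, level(B)>=1
    F->C: in-degree(C)=0, level(C)=1, enqueue
    F->E: in-degree(E)=1, level(E)>=1
  process C: level=1
    C->B: in-degree(B)=2, level(B)>=2
    C->D: in-degree(D)=0, level(D)=2, enqueue
    C->E: in-degree(E)=0, level(E)=2, enqueue
  process D: level=2
    D->A: in-degree(A)=2, level(A)>=3
    D->B: in-degree(B)=1, level(B)>=3
  process E: level=2
    E->A: in-degree(A)=1, level(A)>=3
    E->B: in-degree(B)=0, level(B)=3, enqueue
  process B: level=3
    B->A: in-degree(A)=0, level(A)=4, enqueue
  process A: level=4
All levels: A:4, B:3, C:1, D:2, E:2, F:0
level(D) = 2

Answer: 2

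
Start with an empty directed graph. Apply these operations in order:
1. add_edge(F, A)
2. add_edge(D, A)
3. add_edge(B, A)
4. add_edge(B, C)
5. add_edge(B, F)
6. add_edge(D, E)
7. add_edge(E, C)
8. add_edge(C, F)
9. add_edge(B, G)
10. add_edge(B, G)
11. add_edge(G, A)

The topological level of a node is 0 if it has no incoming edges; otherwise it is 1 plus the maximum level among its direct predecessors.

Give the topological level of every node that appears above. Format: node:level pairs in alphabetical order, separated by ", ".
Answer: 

Answer: A:4, B:0, C:2, D:0, E:1, F:3, G:1

Derivation:
Op 1: add_edge(F, A). Edges now: 1
Op 2: add_edge(D, A). Edges now: 2
Op 3: add_edge(B, A). Edges now: 3
Op 4: add_edge(B, C). Edges now: 4
Op 5: add_edge(B, F). Edges now: 5
Op 6: add_edge(D, E). Edges now: 6
Op 7: add_edge(E, C). Edges now: 7
Op 8: add_edge(C, F). Edges now: 8
Op 9: add_edge(B, G). Edges now: 9
Op 10: add_edge(B, G) (duplicate, no change). Edges now: 9
Op 11: add_edge(G, A). Edges now: 10
Compute levels (Kahn BFS):
  sources (in-degree 0): B, D
  process B: level=0
    B->A: in-degree(A)=3, level(A)>=1
    B->C: in-degree(C)=1, level(C)>=1
    B->F: in-degree(F)=1, level(F)>=1
    B->G: in-degree(G)=0, level(G)=1, enqueue
  process D: level=0
    D->A: in-degree(A)=2, level(A)>=1
    D->E: in-degree(E)=0, level(E)=1, enqueue
  process G: level=1
    G->A: in-degree(A)=1, level(A)>=2
  process E: level=1
    E->C: in-degree(C)=0, level(C)=2, enqueue
  process C: level=2
    C->F: in-degree(F)=0, level(F)=3, enqueue
  process F: level=3
    F->A: in-degree(A)=0, level(A)=4, enqueue
  process A: level=4
All levels: A:4, B:0, C:2, D:0, E:1, F:3, G:1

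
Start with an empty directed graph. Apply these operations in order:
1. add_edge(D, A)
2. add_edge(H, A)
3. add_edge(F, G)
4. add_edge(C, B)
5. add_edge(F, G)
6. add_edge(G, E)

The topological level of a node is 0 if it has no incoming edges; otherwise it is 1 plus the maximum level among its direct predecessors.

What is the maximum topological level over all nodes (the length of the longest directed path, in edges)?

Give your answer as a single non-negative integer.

Op 1: add_edge(D, A). Edges now: 1
Op 2: add_edge(H, A). Edges now: 2
Op 3: add_edge(F, G). Edges now: 3
Op 4: add_edge(C, B). Edges now: 4
Op 5: add_edge(F, G) (duplicate, no change). Edges now: 4
Op 6: add_edge(G, E). Edges now: 5
Compute levels (Kahn BFS):
  sources (in-degree 0): C, D, F, H
  process C: level=0
    C->B: in-degree(B)=0, level(B)=1, enqueue
  process D: level=0
    D->A: in-degree(A)=1, level(A)>=1
  process F: level=0
    F->G: in-degree(G)=0, level(G)=1, enqueue
  process H: level=0
    H->A: in-degree(A)=0, level(A)=1, enqueue
  process B: level=1
  process G: level=1
    G->E: in-degree(E)=0, level(E)=2, enqueue
  process A: level=1
  process E: level=2
All levels: A:1, B:1, C:0, D:0, E:2, F:0, G:1, H:0
max level = 2

Answer: 2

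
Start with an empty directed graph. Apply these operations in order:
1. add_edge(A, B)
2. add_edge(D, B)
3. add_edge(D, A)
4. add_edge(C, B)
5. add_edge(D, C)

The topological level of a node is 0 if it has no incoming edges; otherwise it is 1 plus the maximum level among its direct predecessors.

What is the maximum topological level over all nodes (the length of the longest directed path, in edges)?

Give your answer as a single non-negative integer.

Answer: 2

Derivation:
Op 1: add_edge(A, B). Edges now: 1
Op 2: add_edge(D, B). Edges now: 2
Op 3: add_edge(D, A). Edges now: 3
Op 4: add_edge(C, B). Edges now: 4
Op 5: add_edge(D, C). Edges now: 5
Compute levels (Kahn BFS):
  sources (in-degree 0): D
  process D: level=0
    D->A: in-degree(A)=0, level(A)=1, enqueue
    D->B: in-degree(B)=2, level(B)>=1
    D->C: in-degree(C)=0, level(C)=1, enqueue
  process A: level=1
    A->B: in-degree(B)=1, level(B)>=2
  process C: level=1
    C->B: in-degree(B)=0, level(B)=2, enqueue
  process B: level=2
All levels: A:1, B:2, C:1, D:0
max level = 2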